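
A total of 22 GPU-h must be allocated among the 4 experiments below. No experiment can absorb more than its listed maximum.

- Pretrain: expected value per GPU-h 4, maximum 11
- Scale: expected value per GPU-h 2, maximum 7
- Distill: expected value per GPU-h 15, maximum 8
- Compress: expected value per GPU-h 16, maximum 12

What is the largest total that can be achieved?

320

Highest expected value per GPU-h first: Compress 16 > Distill 15 > Pretrain 4 > Scale 2.
Compress: +12 to 12 (cap) → 10 left.
Distill takes 8 to reach its cap of 8 → 2 left.
Pretrain: +2 (room for 11) → 2. Pool exhausted.
Total = 4×2 + 15×8 + 16×12 = 320.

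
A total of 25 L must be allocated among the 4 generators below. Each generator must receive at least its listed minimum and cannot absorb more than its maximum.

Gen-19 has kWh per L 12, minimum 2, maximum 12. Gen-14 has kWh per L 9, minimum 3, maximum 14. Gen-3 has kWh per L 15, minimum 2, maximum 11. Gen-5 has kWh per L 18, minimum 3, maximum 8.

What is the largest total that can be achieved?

Meeting every minimum uses 2+3+2+3 = 10 L, leaving 15.
Rank by kWh per L: Gen-5 18 > Gen-3 15 > Gen-19 12 > Gen-14 9.
Gen-5 takes 5 more to reach its cap of 8 ; 10 left.
Gen-3 takes 9 more to reach its cap of 11 ; 1 left.
Gen-19 has room for 10 more but only 1 remain, so it gets 3.
Total = 12×3 + 9×3 + 15×11 + 18×8 = 372.

372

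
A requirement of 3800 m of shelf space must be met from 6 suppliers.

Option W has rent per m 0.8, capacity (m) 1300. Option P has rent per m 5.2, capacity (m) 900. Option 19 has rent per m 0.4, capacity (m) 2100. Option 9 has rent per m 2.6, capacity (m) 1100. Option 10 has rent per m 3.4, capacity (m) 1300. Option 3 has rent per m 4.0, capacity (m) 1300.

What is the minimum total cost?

2920

Use suppliers in increasing cost order.
Take 2100 from Option 19 at 0.4 — need 1700 more.
Take 1300 from Option W at 0.8 — need 400 more.
Option 9 (2.6): take the remaining 400 — done.
Option 10, Option 3, Option P: unused.
Cost = 2100×0.4 + 1300×0.8 + 400×2.6 = 2920.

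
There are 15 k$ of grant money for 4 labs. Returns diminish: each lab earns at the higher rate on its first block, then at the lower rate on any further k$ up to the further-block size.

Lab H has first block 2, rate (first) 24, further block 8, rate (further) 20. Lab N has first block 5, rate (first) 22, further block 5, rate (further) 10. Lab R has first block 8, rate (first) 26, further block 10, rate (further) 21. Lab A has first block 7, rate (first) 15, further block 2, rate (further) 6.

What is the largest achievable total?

Order all 8 blocks by rate: Lab R/T1 26 > Lab H/T1 24 > Lab N/T1 22 > Lab R/T2 21 > Lab H/T2 20 > Lab A/T1 15 > Lab N/T2 10 > Lab A/T2 6.
Lab R/T1 (26): +8 → 7 left.
Lab H T1 at 24: fill all 2 → 5 left.
Fill Lab N T1 block (5 at 22) → 0 left.
Total = 26×8 + 24×2 + 22×5 = 366.

366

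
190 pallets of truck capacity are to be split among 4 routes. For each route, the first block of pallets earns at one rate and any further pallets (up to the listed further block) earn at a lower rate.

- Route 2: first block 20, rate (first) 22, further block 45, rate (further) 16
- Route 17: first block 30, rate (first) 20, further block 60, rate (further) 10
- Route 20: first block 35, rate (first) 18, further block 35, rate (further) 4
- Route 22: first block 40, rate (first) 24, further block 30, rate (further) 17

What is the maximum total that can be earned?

3700

Treat each block as its own option and order by rate: Route 22/tier1 24 > Route 2/tier1 22 > Route 17/tier1 20 > Route 20/tier1 18 > Route 22/tier2 17 > Route 2/tier2 16 > Route 17/tier2 10 > Route 20/tier2 4.
Route 22 tier1 at 24: fill all 40 ; 150 left.
Fill Route 2 tier1 block (20 at 22) ; 130 left.
Fill Route 17 tier1 block (30 at 20) ; 100 left.
Route 20 tier1 at 18: fill all 35 ; 65 left.
Route 22/tier2 (17): +30 ; 35 left.
35 remain; put them into Route 2 tier2 at 16.
Total = 24×40 + 22×20 + 20×30 + 18×35 + 17×30 + 16×35 = 3700.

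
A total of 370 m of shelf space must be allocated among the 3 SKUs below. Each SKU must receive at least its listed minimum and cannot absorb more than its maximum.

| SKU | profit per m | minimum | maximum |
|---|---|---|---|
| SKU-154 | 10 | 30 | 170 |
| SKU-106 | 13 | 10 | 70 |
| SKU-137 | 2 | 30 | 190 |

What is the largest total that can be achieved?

2870

Meeting every minimum uses 30+10+30 = 70 m, leaving 300.
Highest profit per m first: SKU-106 13 > SKU-154 10 > SKU-137 2.
Give SKU-106 60 more to hit its cap of 70 ; 240 left.
Give SKU-154 140 more to hit its cap of 170 ; 100 left.
SKU-137 has room for 160 more but only 100 remain, so it gets 130.
Total = 10×170 + 13×70 + 2×130 = 2870.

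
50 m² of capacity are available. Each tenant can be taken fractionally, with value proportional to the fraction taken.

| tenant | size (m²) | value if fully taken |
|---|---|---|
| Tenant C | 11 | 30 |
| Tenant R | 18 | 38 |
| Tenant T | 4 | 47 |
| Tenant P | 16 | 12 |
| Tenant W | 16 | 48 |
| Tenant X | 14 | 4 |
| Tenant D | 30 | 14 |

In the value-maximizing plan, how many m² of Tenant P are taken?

1

Rank by value-to-size ratio: Tenant T 47/4≈11.8, Tenant W 48/16≈3, Tenant C 30/11≈2.73, Tenant R 38/18≈2.11, Tenant P 12/16≈0.75, Tenant D 14/30≈0.467, Tenant X 4/14≈0.286.
All 4 m² of Tenant T fit (value 47) ; 46 remain.
All 16 m² of Tenant W fit (value 48) ; 30 remain.
Take all of Tenant C (11 m², value 30) ; 19 m² left.
Tenant R: take in full, 18 m² for value 38 ; 1 left.
Only 1 m² remain; take 1/16 of Tenant P for value 12×1/16 = 0.75.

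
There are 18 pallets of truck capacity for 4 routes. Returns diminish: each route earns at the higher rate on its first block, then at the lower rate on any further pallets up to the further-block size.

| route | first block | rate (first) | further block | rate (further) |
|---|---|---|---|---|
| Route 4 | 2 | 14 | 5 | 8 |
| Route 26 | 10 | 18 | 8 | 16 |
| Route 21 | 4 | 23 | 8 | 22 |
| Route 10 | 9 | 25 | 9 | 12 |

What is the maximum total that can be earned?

427

Rank every tier by rate: Route 10/T1 25 > Route 21/T1 23 > Route 21/T2 22 > Route 26/T1 18 > Route 26/T2 16 > Route 4/T1 14 > Route 10/T2 12 > Route 4/T2 8.
Route 10 T1 at 25: fill all 9 ; 9 left.
Route 21/T1 (23): +4 ; 5 left.
5 remain; put them into Route 21 T2 at 22.
Total = 25×9 + 23×4 + 22×5 = 427.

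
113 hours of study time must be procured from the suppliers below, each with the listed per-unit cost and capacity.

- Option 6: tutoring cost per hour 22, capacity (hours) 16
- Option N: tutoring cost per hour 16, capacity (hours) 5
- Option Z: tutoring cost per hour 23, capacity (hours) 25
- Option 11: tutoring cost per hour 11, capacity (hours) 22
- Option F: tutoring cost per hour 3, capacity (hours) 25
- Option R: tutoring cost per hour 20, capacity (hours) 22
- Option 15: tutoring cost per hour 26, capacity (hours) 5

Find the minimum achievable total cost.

Cheapest first:
Option F at 3: take all 25 hours — 88 still needed.
Take 22 from Option 11 at 11 — need 66 more.
Option N (16): use full 5 — 61 hours to go.
Take 22 from Option R at 20 — need 39 more.
Option 6 at 22: take all 16 hours — 23 still needed.
Option Z (23): take the remaining 23 — done.
Option 15: unused.
Cost = 25×3 + 22×11 + 5×16 + 22×20 + 16×22 + 23×23 = 1718.

1718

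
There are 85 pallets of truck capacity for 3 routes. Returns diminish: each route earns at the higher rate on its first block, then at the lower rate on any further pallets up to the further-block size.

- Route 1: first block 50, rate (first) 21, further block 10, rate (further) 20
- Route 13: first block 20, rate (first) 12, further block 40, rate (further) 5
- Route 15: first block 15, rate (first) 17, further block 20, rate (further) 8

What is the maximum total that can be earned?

1625

Rank every tier by rate: Route 1/T1 21 > Route 1/T2 20 > Route 15/T1 17 > Route 13/T1 12 > Route 15/T2 8 > Route 13/T2 5.
Fill Route 1 T1 block (50 at 21) → 35 left.
Route 1 T2 at 20: fill all 10 → 25 left.
Route 15/T1 (17): +15 → 10 left.
Route 13/T1: +10 of 20 at 12; pool empty.
Total = 21×50 + 20×10 + 17×15 + 12×10 = 1625.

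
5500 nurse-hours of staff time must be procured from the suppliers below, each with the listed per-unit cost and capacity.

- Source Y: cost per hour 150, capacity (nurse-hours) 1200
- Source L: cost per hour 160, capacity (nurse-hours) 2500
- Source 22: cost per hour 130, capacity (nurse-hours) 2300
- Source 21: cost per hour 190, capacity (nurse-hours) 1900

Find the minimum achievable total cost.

Fill from the cheapest supplier first.
Take 2300 from Source 22 at 130 — need 3200 more.
Source Y at 150: take all 1200 nurse-hours — 2000 still needed.
Source L at 160: take 2000 of its 2500 — requirement met.
Source 21: unused.
Cost = 2300×130 + 1200×150 + 2000×160 = 799000.

799000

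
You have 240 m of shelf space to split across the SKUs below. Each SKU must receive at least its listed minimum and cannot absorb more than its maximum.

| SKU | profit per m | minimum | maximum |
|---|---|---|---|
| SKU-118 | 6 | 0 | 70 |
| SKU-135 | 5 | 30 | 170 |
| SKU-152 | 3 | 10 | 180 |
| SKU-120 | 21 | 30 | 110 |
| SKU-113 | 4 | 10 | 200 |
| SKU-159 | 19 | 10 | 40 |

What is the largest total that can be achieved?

3530

Meeting every minimum uses 0+30+10+30+10+10 = 90 m, leaving 150.
Order the SKUs by profit per m: SKU-120 21 > SKU-159 19 > SKU-118 6 > SKU-135 5 > SKU-113 4 > SKU-152 3.
SKU-120 takes 80 more to reach its cap of 110 → 70 left.
SKU-159 takes 30 more to reach its cap of 40 → 40 left.
SKU-118: +40 (room for 70) → 40. Pool exhausted.
Total = 6×40 + 5×30 + 3×10 + 21×110 + 4×10 + 19×40 = 3530.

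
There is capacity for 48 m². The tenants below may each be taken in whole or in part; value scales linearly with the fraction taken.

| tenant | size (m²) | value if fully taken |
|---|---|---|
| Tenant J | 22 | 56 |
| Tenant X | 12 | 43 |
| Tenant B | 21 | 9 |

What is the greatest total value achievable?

Sort by value density: Tenant X 43/12≈3.58, Tenant J 56/22≈2.55, Tenant B 9/21≈0.429.
Tenant X: take in full, 12 m² for value 43 — 36 left.
Take all of Tenant J (22 m², value 56) — 14 m² left.
14 m² left: a 14/21 share of Tenant B gives 9×14/21 = 6.
Total value = 105.

105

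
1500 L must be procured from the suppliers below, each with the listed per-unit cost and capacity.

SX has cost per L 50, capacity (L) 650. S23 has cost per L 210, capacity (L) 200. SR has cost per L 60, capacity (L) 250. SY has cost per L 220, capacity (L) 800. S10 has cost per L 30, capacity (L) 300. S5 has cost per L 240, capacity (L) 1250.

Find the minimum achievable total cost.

120500

Cheapest first:
Take 300 from S10 at 30 → need 1200 more.
SX at 50: take all 650 L → 550 still needed.
SR at 60: take all 250 L → 300 still needed.
S23 (210): use full 200 → 100 L to go.
Take 100 from SY at 220 to finish.
S5: unused.
Cost = 300×30 + 650×50 + 250×60 + 200×210 + 100×220 = 120500.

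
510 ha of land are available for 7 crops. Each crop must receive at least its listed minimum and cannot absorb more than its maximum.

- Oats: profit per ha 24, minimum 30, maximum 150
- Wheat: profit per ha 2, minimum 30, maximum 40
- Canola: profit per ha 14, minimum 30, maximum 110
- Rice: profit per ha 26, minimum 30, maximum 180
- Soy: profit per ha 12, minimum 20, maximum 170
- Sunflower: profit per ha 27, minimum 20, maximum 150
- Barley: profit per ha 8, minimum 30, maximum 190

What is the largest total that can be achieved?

11370

Meeting every minimum uses 30+30+30+30+20+20+30 = 190 ha, leaving 320.
Order the crops by profit per ha: Sunflower 27 > Rice 26 > Oats 24 > Canola 14 > Soy 12 > Barley 8 > Wheat 2.
Sunflower: +130 to 150 (cap) → 190 left.
Rice: +150 to 180 (cap) → 40 left.
Only 40 left; Oats takes them to reach 70.
Total = 24×70 + 2×30 + 14×30 + 26×180 + 12×20 + 27×150 + 8×30 = 11370.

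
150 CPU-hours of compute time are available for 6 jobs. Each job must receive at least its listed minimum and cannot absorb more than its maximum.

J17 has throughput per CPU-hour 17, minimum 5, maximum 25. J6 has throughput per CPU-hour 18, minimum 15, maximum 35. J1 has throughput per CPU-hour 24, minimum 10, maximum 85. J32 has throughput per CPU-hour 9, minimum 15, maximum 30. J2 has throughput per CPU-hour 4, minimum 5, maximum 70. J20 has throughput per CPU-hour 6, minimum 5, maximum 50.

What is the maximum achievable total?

Meeting every minimum uses 5+15+10+15+5+5 = 55 CPU-hours, leaving 95.
Highest throughput per CPU-hour first: J1 24 > J6 18 > J17 17 > J32 9 > J20 6 > J2 4.
J1 takes 75 more to reach its cap of 85 → 20 left.
Give J6 20 more to hit its cap of 35 → 0 left.
Total = 17×5 + 18×35 + 24×85 + 9×15 + 4×5 + 6×5 = 2940.

2940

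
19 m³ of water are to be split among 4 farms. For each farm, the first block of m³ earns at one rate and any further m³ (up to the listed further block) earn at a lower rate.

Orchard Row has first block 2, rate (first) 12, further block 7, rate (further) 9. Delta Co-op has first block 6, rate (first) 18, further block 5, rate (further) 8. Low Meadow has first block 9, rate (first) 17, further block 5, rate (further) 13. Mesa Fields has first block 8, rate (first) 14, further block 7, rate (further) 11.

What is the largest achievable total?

Order all 8 blocks by rate: Delta Co-op/first 18 > Low Meadow/first 17 > Mesa Fields/first 14 > Low Meadow/second 13 > Orchard Row/first 12 > Mesa Fields/second 11 > Orchard Row/second 9 > Delta Co-op/second 8.
Fill Delta Co-op first block (6 at 18) — 13 left.
Fill Low Meadow first block (9 at 17) — 4 left.
4 remain; put them into Mesa Fields first at 14.
Total = 18×6 + 17×9 + 14×4 = 317.

317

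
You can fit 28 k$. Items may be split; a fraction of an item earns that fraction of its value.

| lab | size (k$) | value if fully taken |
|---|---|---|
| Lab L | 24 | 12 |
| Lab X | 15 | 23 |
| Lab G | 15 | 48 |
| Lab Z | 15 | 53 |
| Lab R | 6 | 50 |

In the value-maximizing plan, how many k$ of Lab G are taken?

Sort by value density: Lab R 50/6≈8.33, Lab Z 53/15≈3.53, Lab G 48/15≈3.2, Lab X 23/15≈1.53, Lab L 12/24≈0.5.
Take all of Lab R (6 k$, value 50) — 22 k$ left.
Take all of Lab Z (15 k$, value 53) — 7 k$ left.
7 k$ left: a 7/15 share of Lab G gives 48×7/15 = 22.4.

7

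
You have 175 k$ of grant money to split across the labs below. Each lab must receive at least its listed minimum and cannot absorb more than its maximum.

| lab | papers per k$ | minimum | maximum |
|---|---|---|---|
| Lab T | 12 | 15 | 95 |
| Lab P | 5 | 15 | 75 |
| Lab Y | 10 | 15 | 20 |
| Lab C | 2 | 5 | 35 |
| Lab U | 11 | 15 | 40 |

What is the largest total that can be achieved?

1865

Meeting every minimum uses 15+15+15+5+15 = 65 k$, leaving 110.
Highest papers per k$ first: Lab T 12 > Lab U 11 > Lab Y 10 > Lab P 5 > Lab C 2.
Lab T takes 80 more to reach its cap of 95 → 30 left.
Give Lab U 25 more to hit its cap of 40 → 5 left.
Lab Y takes 5 more to reach its cap of 20 → 0 left.
Total = 12×95 + 5×15 + 10×20 + 2×5 + 11×40 = 1865.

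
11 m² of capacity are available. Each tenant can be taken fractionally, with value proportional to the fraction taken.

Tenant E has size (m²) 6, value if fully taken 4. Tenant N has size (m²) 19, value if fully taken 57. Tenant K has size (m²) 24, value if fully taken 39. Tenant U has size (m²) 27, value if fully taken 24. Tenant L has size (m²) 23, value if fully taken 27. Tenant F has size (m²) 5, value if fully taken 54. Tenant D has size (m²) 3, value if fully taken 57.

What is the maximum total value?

120

Sort by value density: Tenant D 57/3≈19, Tenant F 54/5≈10.8, Tenant N 57/19≈3, Tenant K 39/24≈1.62, Tenant L 27/23≈1.17, Tenant U 24/27≈0.889, Tenant E 4/6≈0.667.
All 3 m² of Tenant D fit (value 57) ; 8 remain.
Take all of Tenant F (5 m², value 54) ; 3 m² left.
Fill the last 3 m² with part of Tenant N: 3/19 of it earns 9.
Total value = 120.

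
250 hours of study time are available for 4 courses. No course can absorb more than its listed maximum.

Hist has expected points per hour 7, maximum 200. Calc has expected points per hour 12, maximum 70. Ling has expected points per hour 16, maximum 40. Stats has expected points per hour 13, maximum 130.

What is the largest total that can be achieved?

Rank by expected points per hour: Ling 16 > Stats 13 > Calc 12 > Hist 7.
Ling: +40 to 40 (cap) → 210 left.
Give Stats 130 to hit its cap of 130 → 80 left.
Calc: +70 to 70 (cap) → 10 left.
Hist has room for 200 but only 10 remain, so it gets 10.
Total = 7×10 + 12×70 + 16×40 + 13×130 = 3240.

3240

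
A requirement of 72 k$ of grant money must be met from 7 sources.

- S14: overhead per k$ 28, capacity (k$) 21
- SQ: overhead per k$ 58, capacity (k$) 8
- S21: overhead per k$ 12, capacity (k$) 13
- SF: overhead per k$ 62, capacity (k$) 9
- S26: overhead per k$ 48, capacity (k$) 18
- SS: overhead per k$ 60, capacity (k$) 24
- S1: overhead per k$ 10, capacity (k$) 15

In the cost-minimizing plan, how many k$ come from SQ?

5

Cheapest first:
S1 (10): use full 15 → 57 k$ to go.
S21 (12): use full 13 → 44 k$ to go.
S14 at 28: take all 21 k$ → 23 still needed.
S26 (48): use full 18 → 5 k$ to go.
SQ (58): take the remaining 5 → done.
SS, SF: unused.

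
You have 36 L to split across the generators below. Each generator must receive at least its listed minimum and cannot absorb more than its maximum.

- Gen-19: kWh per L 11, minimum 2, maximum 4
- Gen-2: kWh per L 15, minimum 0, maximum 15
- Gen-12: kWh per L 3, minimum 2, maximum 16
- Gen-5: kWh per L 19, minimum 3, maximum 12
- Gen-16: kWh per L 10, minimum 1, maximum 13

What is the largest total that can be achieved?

533

Meeting every minimum uses 2+0+2+3+1 = 8 L, leaving 28.
Rank by kWh per L: Gen-5 19 > Gen-2 15 > Gen-19 11 > Gen-16 10 > Gen-12 3.
Give Gen-5 9 more to hit its cap of 12 — 19 left.
Gen-2: +15 to 15 (cap) — 4 left.
Give Gen-19 2 more to hit its cap of 4 — 2 left.
Gen-16: +2 (room for 12) → 3. Pool exhausted.
Total = 11×4 + 15×15 + 3×2 + 19×12 + 10×3 = 533.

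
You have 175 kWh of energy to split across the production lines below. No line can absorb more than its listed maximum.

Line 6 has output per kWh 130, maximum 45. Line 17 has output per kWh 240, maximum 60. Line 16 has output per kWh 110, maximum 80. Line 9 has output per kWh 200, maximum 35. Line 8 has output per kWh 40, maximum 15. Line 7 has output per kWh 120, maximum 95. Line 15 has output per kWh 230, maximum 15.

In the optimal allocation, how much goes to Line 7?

Order the production lines by output per kWh: Line 17 240 > Line 15 230 > Line 9 200 > Line 6 130 > Line 7 120 > Line 16 110 > Line 8 40.
Line 17 takes 60 to reach its cap of 60 ; 115 left.
Line 15 takes 15 to reach its cap of 15 ; 100 left.
Line 9: +35 to 35 (cap) ; 65 left.
Line 6 takes 45 to reach its cap of 45 ; 20 left.
Only 20 left; Line 7 takes them to reach 20.

20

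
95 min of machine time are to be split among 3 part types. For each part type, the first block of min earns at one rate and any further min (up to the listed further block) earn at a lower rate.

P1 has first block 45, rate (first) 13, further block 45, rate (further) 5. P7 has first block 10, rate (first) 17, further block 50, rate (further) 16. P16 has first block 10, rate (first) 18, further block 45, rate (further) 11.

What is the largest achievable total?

1475

Rank every tier by rate: P16/first 18 > P7/first 17 > P7/second 16 > P1/first 13 > P16/second 11 > P1/second 5.
P16 first at 18: fill all 10 — 85 left.
P7 first at 17: fill all 10 — 75 left.
P7 second at 16: fill all 50 — 25 left.
P1/first: +25 of 45 at 13; pool empty.
Total = 18×10 + 17×10 + 16×50 + 13×25 = 1475.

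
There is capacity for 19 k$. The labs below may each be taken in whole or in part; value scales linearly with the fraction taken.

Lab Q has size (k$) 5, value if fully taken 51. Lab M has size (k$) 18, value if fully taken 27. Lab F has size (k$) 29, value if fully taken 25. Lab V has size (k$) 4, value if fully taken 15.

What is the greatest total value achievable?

Best value per unit of size first: Lab Q 51/5≈10.2, Lab V 15/4≈3.75, Lab M 27/18≈1.5, Lab F 25/29≈0.862.
Lab Q: take in full, 5 k$ for value 51 — 14 left.
Lab V: take in full, 4 k$ for value 15 — 10 left.
Only 10 k$ remain; take 10/18 of Lab M for value 27×10/18 = 15.
Total value = 81.

81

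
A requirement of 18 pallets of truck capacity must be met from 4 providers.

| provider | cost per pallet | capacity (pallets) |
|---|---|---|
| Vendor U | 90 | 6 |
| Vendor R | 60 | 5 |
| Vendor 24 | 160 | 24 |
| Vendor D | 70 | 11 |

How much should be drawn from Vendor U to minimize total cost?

Cheapest first:
Vendor R at 60: take all 5 pallets — 13 still needed.
Vendor D (70): use full 11 — 2 pallets to go.
Vendor U at 90: take 2 of its 6 — requirement met.
Vendor 24: unused.

2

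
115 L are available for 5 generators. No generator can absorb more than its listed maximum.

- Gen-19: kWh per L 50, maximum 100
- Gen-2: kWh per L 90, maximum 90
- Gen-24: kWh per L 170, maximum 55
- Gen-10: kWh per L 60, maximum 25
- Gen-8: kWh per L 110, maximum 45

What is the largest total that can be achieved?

Highest kWh per L first: Gen-24 170 > Gen-8 110 > Gen-2 90 > Gen-10 60 > Gen-19 50.
Give Gen-24 55 to hit its cap of 55 → 60 left.
Gen-8 takes 45 to reach its cap of 45 → 15 left.
Only 15 left; Gen-2 takes them to reach 15.
Total = 90×15 + 170×55 + 110×45 = 15650.

15650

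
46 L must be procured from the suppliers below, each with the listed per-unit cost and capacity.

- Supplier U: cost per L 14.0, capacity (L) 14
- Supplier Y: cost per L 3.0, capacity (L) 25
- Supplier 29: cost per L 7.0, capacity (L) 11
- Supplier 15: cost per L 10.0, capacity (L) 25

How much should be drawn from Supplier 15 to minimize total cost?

Cheapest first:
Supplier Y (3.0): use full 25 — 21 L to go.
Supplier 29 at 7.0: take all 11 L — 10 still needed.
Supplier 15 (10.0): take the remaining 10 — done.
Supplier U: unused.

10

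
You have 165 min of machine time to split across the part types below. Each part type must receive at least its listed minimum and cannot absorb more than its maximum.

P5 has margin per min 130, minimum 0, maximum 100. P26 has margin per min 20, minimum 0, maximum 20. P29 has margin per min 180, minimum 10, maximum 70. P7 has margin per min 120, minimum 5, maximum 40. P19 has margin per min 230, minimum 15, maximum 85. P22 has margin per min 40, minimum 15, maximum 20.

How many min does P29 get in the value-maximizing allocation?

60

Meeting every minimum uses 0+0+10+5+15+15 = 45 min, leaving 120.
Order the part types by margin per min: P19 230 > P29 180 > P5 130 > P7 120 > P22 40 > P26 20.
P19: +70 to 85 (cap) → 50 left.
Only 50 left; P29 takes them to reach 60.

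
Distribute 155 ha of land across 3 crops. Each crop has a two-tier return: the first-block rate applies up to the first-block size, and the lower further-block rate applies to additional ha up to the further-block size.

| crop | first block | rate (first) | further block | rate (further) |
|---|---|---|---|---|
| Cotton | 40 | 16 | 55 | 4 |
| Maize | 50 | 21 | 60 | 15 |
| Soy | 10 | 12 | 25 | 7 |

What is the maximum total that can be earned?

Treat each block as its own option and order by rate: Maize/tier1 21 > Cotton/tier1 16 > Maize/tier2 15 > Soy/tier1 12 > Soy/tier2 7 > Cotton/tier2 4.
Maize/tier1 (21): +50 ; 105 left.
Cotton/tier1 (16): +40 ; 65 left.
Fill Maize tier2 block (60 at 15) ; 5 left.
5 remain; put them into Soy tier1 at 12.
Total = 21×50 + 16×40 + 15×60 + 12×5 = 2650.

2650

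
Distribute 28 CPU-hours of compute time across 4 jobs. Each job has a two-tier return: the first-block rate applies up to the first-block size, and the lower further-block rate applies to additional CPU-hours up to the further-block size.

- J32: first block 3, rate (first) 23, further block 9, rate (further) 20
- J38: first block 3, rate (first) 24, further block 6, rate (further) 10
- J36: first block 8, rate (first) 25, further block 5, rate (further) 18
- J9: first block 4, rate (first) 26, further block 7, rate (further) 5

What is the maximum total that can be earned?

Treat each block as its own option and order by rate: J9/tier1 26 > J36/tier1 25 > J38/tier1 24 > J32/tier1 23 > J32/tier2 20 > J36/tier2 18 > J38/tier2 10 > J9/tier2 5.
Fill J9 tier1 block (4 at 26) → 24 left.
Fill J36 tier1 block (8 at 25) → 16 left.
J38 tier1 at 24: fill all 3 → 13 left.
Fill J32 tier1 block (3 at 23) → 10 left.
J32/tier2 (20): +9 → 1 left.
J36/tier2: +1 of 5 at 18; pool empty.
Total = 26×4 + 25×8 + 24×3 + 23×3 + 20×9 + 18×1 = 643.

643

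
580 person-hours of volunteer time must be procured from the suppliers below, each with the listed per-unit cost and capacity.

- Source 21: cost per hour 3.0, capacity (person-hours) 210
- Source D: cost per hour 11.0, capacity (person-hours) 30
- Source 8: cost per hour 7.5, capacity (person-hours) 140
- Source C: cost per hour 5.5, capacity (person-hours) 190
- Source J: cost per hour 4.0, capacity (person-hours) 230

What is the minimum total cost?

2320

Fill from the cheapest supplier first.
Take 210 from Source 21 at 3.0 — need 370 more.
Take 230 from Source J at 4.0 — need 140 more.
Source C (5.5): take the remaining 140 — done.
Source 8, Source D: unused.
Cost = 210×3.0 + 230×4.0 + 140×5.5 = 2320.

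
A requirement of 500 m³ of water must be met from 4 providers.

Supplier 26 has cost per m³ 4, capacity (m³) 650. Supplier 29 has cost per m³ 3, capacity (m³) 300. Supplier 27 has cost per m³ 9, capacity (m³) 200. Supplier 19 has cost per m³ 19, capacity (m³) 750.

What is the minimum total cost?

Use providers in increasing cost order.
Supplier 29 (3): use full 300 — 200 m³ to go.
Supplier 26 at 4: take 200 of its 650 — requirement met.
Supplier 27, Supplier 19: unused.
Cost = 300×3 + 200×4 = 1700.

1700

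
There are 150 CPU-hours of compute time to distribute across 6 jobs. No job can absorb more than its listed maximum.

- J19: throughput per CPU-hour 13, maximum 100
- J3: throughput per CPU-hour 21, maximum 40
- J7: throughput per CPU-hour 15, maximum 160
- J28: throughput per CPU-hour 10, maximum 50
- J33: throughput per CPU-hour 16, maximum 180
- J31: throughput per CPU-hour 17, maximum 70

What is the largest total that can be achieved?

Highest throughput per CPU-hour first: J3 21 > J31 17 > J33 16 > J7 15 > J19 13 > J28 10.
Give J3 40 to hit its cap of 40 → 110 left.
J31: +70 to 70 (cap) → 40 left.
Only 40 left; J33 takes them to reach 40.
Total = 21×40 + 16×40 + 17×70 = 2670.

2670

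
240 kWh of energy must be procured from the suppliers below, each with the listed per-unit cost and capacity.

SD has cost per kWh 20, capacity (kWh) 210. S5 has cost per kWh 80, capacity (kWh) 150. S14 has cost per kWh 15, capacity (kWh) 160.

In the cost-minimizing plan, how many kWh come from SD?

80

Fill from the cheapest supplier first.
S14 at 15: take all 160 kWh — 80 still needed.
Take 80 from SD at 20 to finish.
S5: unused.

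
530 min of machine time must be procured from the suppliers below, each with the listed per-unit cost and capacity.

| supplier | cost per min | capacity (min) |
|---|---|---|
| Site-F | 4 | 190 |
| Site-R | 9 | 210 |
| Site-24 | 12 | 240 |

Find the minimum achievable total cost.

Fill from the cheapest supplier first.
Take 190 from Site-F at 4 — need 340 more.
Take 210 from Site-R at 9 — need 130 more.
Take 130 from Site-24 at 12 to finish.
Cost = 190×4 + 210×9 + 130×12 = 4210.

4210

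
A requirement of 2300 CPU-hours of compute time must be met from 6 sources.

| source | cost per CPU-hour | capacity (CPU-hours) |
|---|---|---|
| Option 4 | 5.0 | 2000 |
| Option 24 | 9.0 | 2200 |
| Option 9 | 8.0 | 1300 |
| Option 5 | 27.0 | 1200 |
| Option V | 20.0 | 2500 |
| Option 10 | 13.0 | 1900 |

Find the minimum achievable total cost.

Use sources in increasing cost order.
Option 4 at 5.0: take all 2000 CPU-hours ; 300 still needed.
Option 9 (8.0): take the remaining 300 ; done.
Option 24, Option 10, Option V, Option 5: unused.
Cost = 2000×5.0 + 300×8.0 = 12400.

12400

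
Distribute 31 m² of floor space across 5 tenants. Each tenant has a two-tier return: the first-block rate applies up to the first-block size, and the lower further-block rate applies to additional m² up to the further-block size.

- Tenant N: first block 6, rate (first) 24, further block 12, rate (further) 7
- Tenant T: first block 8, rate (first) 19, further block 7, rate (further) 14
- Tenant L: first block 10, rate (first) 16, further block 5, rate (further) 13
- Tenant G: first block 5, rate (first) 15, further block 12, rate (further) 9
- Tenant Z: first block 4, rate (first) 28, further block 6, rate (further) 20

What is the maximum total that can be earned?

640

Order all 10 blocks by rate: Tenant Z/T1 28 > Tenant N/T1 24 > Tenant Z/T2 20 > Tenant T/T1 19 > Tenant L/T1 16 > Tenant G/T1 15 > Tenant T/T2 14 > Tenant L/T2 13 > Tenant G/T2 9 > Tenant N/T2 7.
Tenant Z T1 at 28: fill all 4 — 27 left.
Fill Tenant N T1 block (6 at 24) — 21 left.
Tenant Z/T2 (20): +6 — 15 left.
Fill Tenant T T1 block (8 at 19) — 7 left.
Tenant L T1 at 16: only 7 left, fill 7.
Total = 28×4 + 24×6 + 20×6 + 19×8 + 16×7 = 640.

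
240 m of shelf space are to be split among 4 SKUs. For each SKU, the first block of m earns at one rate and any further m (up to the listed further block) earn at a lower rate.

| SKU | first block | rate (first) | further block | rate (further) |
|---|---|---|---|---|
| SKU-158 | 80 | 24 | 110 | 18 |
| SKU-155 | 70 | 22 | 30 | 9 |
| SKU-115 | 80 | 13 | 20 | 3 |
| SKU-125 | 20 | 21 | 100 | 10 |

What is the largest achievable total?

Treat each block as its own option and order by rate: SKU-158/T1 24 > SKU-155/T1 22 > SKU-125/T1 21 > SKU-158/T2 18 > SKU-115/T1 13 > SKU-125/T2 10 > SKU-155/T2 9 > SKU-115/T2 3.
Fill SKU-158 T1 block (80 at 24) — 160 left.
SKU-155/T1 (22): +70 — 90 left.
Fill SKU-125 T1 block (20 at 21) — 70 left.
70 remain; put them into SKU-158 T2 at 18.
Total = 24×80 + 22×70 + 21×20 + 18×70 = 5140.

5140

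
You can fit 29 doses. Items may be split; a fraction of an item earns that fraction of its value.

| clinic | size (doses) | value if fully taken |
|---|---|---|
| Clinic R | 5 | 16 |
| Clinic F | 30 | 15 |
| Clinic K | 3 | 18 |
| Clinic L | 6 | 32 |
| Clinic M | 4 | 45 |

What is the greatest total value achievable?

Rank by value-to-size ratio: Clinic M 45/4≈11.2, Clinic K 18/3≈6, Clinic L 32/6≈5.33, Clinic R 16/5≈3.2, Clinic F 15/30≈0.5.
All 4 doses of Clinic M fit (value 45) ; 25 remain.
All 3 doses of Clinic K fit (value 18) ; 22 remain.
All 6 doses of Clinic L fit (value 32) ; 16 remain.
Take all of Clinic R (5 doses, value 16) ; 11 doses left.
Fill the last 11 doses with part of Clinic F: 11/30 of it earns 5.5.
Total value = 116.5.

116.5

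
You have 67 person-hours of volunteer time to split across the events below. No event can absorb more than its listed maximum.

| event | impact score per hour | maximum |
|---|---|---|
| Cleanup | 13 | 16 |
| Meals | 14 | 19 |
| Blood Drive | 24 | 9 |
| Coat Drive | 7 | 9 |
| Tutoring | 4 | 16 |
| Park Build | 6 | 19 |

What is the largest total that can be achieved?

837

Highest impact score per hour first: Blood Drive 24 > Meals 14 > Cleanup 13 > Coat Drive 7 > Park Build 6 > Tutoring 4.
Blood Drive: +9 to 9 (cap) → 58 left.
Meals takes 19 to reach its cap of 19 → 39 left.
Give Cleanup 16 to hit its cap of 16 → 23 left.
Coat Drive takes 9 to reach its cap of 9 → 14 left.
Park Build has room for 19 but only 14 remain, so it gets 14.
Total = 13×16 + 14×19 + 24×9 + 7×9 + 6×14 = 837.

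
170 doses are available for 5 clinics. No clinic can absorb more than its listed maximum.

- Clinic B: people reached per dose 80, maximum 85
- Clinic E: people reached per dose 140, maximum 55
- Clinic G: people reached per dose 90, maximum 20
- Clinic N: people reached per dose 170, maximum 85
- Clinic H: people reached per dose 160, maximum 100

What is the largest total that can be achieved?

Order the clinics by people reached per dose: Clinic N 170 > Clinic H 160 > Clinic E 140 > Clinic G 90 > Clinic B 80.
Clinic N takes 85 to reach its cap of 85 ; 85 left.
Only 85 left; Clinic H takes them to reach 85.
Total = 170×85 + 160×85 = 28050.

28050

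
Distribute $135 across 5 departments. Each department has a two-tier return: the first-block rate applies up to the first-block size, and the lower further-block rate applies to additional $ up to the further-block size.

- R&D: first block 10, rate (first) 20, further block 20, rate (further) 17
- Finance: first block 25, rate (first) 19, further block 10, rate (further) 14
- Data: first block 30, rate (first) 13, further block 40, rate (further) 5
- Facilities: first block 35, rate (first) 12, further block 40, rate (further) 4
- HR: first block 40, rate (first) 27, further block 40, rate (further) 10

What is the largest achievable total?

Treat each block as its own option and order by rate: HR/T1 27 > R&D/T1 20 > Finance/T1 19 > R&D/T2 17 > Finance/T2 14 > Data/T1 13 > Facilities/T1 12 > HR/T2 10 > Data/T2 5 > Facilities/T2 4.
HR/T1 (27): +40 ; 95 left.
R&D T1 at 20: fill all 10 ; 85 left.
Finance T1 at 19: fill all 25 ; 60 left.
R&D T2 at 17: fill all 20 ; 40 left.
Fill Finance T2 block (10 at 14) ; 30 left.
Data T1 at 13: fill all 30 ; 0 left.
Total = 27×40 + 20×10 + 19×25 + 17×20 + 14×10 + 13×30 = 2625.

2625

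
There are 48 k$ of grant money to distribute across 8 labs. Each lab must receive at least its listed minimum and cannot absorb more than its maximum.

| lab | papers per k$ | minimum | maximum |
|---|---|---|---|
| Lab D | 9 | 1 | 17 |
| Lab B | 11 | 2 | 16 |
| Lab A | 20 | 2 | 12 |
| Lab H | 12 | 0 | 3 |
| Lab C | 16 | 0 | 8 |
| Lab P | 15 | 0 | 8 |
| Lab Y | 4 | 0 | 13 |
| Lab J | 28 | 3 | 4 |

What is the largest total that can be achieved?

777

Meeting every minimum uses 1+2+2+0+0+0+0+3 = 8 k$, leaving 40.
Rank by papers per k$: Lab J 28 > Lab A 20 > Lab C 16 > Lab P 15 > Lab H 12 > Lab B 11 > Lab D 9 > Lab Y 4.
Give Lab J 1 more to hit its cap of 4 ; 39 left.
Give Lab A 10 more to hit its cap of 12 ; 29 left.
Give Lab C 8 more to hit its cap of 8 ; 21 left.
Lab P takes 8 more to reach its cap of 8 ; 13 left.
Lab H takes 3 more to reach its cap of 3 ; 10 left.
Lab B: +10 (room for 14) → 12. Pool exhausted.
Total = 9×1 + 11×12 + 20×12 + 12×3 + 16×8 + 15×8 + 28×4 = 777.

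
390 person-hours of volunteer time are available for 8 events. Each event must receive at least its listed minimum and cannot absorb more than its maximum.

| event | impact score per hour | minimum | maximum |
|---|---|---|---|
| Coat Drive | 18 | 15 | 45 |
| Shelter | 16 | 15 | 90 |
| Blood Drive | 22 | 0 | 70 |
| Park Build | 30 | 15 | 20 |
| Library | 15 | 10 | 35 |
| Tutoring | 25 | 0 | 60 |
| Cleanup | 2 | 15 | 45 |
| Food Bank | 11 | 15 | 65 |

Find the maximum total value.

7050

Meeting every minimum uses 15+15+0+15+10+0+15+15 = 85 person-hours, leaving 305.
Rank by impact score per hour: Park Build 30 > Tutoring 25 > Blood Drive 22 > Coat Drive 18 > Shelter 16 > Library 15 > Food Bank 11 > Cleanup 2.
Park Build takes 5 more to reach its cap of 20 — 300 left.
Tutoring: +60 to 60 (cap) — 240 left.
Blood Drive: +70 to 70 (cap) — 170 left.
Coat Drive takes 30 more to reach its cap of 45 — 140 left.
Shelter takes 75 more to reach its cap of 90 — 65 left.
Give Library 25 more to hit its cap of 35 — 40 left.
Only 40 left; Food Bank takes them to reach 55.
Total = 18×45 + 16×90 + 22×70 + 30×20 + 15×35 + 25×60 + 2×15 + 11×55 = 7050.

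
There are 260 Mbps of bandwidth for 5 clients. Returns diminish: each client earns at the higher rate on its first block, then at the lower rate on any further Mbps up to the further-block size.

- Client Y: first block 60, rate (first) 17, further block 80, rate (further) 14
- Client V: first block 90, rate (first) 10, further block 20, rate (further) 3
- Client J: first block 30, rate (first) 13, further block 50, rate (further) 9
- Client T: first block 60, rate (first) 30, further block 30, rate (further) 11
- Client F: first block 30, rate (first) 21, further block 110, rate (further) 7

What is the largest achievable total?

4960

Treat each block as its own option and order by rate: Client T/T1 30 > Client F/T1 21 > Client Y/T1 17 > Client Y/T2 14 > Client J/T1 13 > Client T/T2 11 > Client V/T1 10 > Client J/T2 9 > Client F/T2 7 > Client V/T2 3.
Client T/T1 (30): +60 — 200 left.
Fill Client F T1 block (30 at 21) — 170 left.
Fill Client Y T1 block (60 at 17) — 110 left.
Fill Client Y T2 block (80 at 14) — 30 left.
Client J T1 at 13: fill all 30 — 0 left.
Total = 30×60 + 21×30 + 17×60 + 14×80 + 13×30 = 4960.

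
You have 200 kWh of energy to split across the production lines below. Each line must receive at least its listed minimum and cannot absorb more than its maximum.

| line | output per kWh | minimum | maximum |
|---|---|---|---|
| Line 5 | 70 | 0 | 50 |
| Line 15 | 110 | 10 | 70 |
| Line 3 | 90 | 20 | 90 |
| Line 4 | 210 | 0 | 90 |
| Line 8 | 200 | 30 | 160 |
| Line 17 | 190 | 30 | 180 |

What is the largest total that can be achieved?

37500

Meeting every minimum uses 0+10+20+0+30+30 = 90 kWh, leaving 110.
Order the production lines by output per kWh: Line 4 210 > Line 8 200 > Line 17 190 > Line 15 110 > Line 3 90 > Line 5 70.
Give Line 4 90 more to hit its cap of 90 → 20 left.
Line 8: +20 (room for 130) → 50. Pool exhausted.
Total = 110×10 + 90×20 + 210×90 + 200×50 + 190×30 = 37500.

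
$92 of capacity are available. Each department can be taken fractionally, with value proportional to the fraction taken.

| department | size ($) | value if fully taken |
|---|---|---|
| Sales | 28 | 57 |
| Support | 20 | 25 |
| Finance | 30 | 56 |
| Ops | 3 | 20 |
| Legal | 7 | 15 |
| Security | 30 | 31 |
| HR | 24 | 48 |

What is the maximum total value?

196

Rank by value-to-size ratio: Ops 20/3≈6.67, Legal 15/7≈2.14, Sales 57/28≈2.04, HR 48/24≈2, Finance 56/30≈1.87, Support 25/20≈1.25, Security 31/30≈1.03.
Ops: take in full, 3 $ for value 20 → 89 left.
Take all of Legal (7 $, value 15) → 82 $ left.
Take all of Sales (28 $, value 57) → 54 $ left.
HR: take in full, 24 $ for value 48 → 30 left.
Finance: take in full, 30 $ for value 56 → 0 left.
Total value = 196.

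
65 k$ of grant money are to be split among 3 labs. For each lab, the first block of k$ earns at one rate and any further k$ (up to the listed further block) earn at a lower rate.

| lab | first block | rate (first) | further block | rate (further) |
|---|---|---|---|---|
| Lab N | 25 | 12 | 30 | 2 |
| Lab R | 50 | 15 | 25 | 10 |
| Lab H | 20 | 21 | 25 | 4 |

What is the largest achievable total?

Treat each block as its own option and order by rate: Lab H/tier1 21 > Lab R/tier1 15 > Lab N/tier1 12 > Lab R/tier2 10 > Lab H/tier2 4 > Lab N/tier2 2.
Fill Lab H tier1 block (20 at 21) — 45 left.
Lab R tier1 at 15: only 45 left, fill 45.
Total = 21×20 + 15×45 = 1095.

1095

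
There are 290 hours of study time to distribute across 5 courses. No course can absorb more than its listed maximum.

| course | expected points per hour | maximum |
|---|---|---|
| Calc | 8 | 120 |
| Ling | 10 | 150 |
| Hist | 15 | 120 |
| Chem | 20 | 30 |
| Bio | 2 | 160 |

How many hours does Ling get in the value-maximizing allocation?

Order the courses by expected points per hour: Chem 20 > Hist 15 > Ling 10 > Calc 8 > Bio 2.
Chem: +30 to 30 (cap) — 260 left.
Give Hist 120 to hit its cap of 120 — 140 left.
Ling has room for 150 but only 140 remain, so it gets 140.

140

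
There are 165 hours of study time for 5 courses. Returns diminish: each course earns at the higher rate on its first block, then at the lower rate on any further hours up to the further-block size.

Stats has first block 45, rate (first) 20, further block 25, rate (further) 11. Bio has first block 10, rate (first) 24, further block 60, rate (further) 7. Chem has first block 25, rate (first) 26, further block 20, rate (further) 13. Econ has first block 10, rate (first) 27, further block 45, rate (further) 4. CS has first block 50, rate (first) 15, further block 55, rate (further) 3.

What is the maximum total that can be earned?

Rank every tier by rate: Econ/first 27 > Chem/first 26 > Bio/first 24 > Stats/first 20 > CS/first 15 > Chem/second 13 > Stats/second 11 > Bio/second 7 > Econ/second 4 > CS/second 3.
Econ/first (27): +10 → 155 left.
Chem first at 26: fill all 25 → 130 left.
Fill Bio first block (10 at 24) → 120 left.
Stats first at 20: fill all 45 → 75 left.
CS/first (15): +50 → 25 left.
Chem second at 13: fill all 20 → 5 left.
Stats/second: +5 of 25 at 11; pool empty.
Total = 27×10 + 26×25 + 24×10 + 20×45 + 15×50 + 13×20 + 11×5 = 3125.

3125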